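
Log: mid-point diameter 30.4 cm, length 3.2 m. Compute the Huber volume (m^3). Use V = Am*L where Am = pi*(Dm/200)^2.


Huber: V = Am * L,  Am = pi*(Dm/200)^2
Am = pi*(30.4/200)^2 = 0.072583 m^2
V = 0.072583*3.2 = 0.2323 m^3

0.2323


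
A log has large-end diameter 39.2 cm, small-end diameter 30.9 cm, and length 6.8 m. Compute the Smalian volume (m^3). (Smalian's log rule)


Smalian: V = (A1 + A2)/2 * L,  A = pi*(D/200)^2
A1 = pi*(39.2/200)^2 = 0.120687 m^2
A2 = pi*(30.9/200)^2 = 0.074991 m^2
V = (0.120687+0.074991)/2*6.8 = 0.6653 m^3

0.6653


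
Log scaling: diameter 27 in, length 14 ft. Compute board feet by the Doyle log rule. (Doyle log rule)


Doyle: BF = (D - 4)^2 * L / 16
Adjusted diameter = 27 - 4 = 23 in
(D-4)^2 = 23^2 = 529
BF = 529 * 14 / 16 = 463 BF

463


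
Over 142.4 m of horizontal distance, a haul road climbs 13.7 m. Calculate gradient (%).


Formula: Gradient = rise / run * 100
Gradient = 13.7 / 142.4 * 100 = 9.6%

9.6


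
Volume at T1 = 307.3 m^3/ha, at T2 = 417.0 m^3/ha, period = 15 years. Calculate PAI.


Formula: PAI = (V_T2 - V_T1) / (T2 - T1)
Volume increment = 417.0 - 307.3 = 109.7 m^3/ha
PAI = 109.7 / 15 = 7.31 m^3/ha/year

7.31


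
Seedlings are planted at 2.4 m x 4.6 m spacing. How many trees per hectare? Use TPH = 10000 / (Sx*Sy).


Formula: TPH = 10000 m^2/ha / (spacing_x * spacing_y)
Area per tree = 2.4 m * 4.6 m = 11.04 m^2
TPH = 10000 / 11.04 = 906 trees/ha

906


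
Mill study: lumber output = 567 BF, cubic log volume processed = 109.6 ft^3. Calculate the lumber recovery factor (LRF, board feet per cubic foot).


Formula: LRF = Lumber Output (BF) / Log Input (ft^3)
LRF = 567 BF / 109.6 ft^3
LRF = 5.17 BF/ft^3

5.17


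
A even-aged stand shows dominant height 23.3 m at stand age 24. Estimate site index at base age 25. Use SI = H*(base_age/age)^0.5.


Formula: SI = H_dom * (base_age / age)^0.5
Age ratio = 25 / 24 = 1.04167
sqrt(age_ratio) = 1.02062
SI = 23.3 * 1.02062 = 23.8 m

23.8


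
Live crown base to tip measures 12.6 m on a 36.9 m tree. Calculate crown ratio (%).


Formula: Crown Ratio = (Crown Length / Total Height) * 100
CR = (12.6 m / 36.9 m) * 100
CR = 0.3415 * 100 = 34.1%

34.1


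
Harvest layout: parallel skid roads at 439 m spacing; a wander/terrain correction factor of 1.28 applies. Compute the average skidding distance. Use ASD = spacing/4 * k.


Formula: ASD = (spacing / 4) * correction
Uncorrected distance = spacing / 4 = 439 / 4 = 109.75 m
ASD = 109.75 * 1.28 = 140 m

140


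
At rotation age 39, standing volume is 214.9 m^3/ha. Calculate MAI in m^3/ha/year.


Formula: MAI = Total Volume / Stand Age
MAI = 214.9 m^3/ha / 39 years
MAI = 5.51 m^3/ha/year

5.51


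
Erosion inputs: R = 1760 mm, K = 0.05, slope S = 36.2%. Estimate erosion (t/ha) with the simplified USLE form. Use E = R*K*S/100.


Formula: E = R * K * S / 100  (simplified USLE)
R * K = 1760 * 0.05 = 88.0
E = 88.0 * 36.2 / 100 = 31.86 t/ha

31.86


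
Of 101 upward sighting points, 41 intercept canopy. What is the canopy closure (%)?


Formula: Canopy closure = covered points / total points * 100
Closure = 41 / 101 * 100
Closure = 0.4059 * 100 = 40.6%

40.6


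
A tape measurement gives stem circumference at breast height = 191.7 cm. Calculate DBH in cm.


Formula: DBH = C / pi
DBH = 191.7 / pi
pi = 3.14159...
DBH = 61.0 cm

61.0


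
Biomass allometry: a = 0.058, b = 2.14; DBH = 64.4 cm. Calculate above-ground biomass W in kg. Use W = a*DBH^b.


Formula: W = a * DBH^b  (allometric power law)
DBH^b = 64.4^2.14 = 7430.461
W = 0.058 * 7430.461 = 431.0 kg

431.0


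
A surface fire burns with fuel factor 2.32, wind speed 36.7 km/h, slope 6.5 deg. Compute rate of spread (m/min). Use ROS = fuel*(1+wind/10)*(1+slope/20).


Formula: ROS = fuel * (1 + wind/10) * (1 + slope/20)
Wind factor = 1 + 36.7/10 = 4.67
Slope factor = 1 + 6.5/20 = 1.325
ROS = 2.32 * 4.67 * 1.325 = 14.36 m/min

14.36


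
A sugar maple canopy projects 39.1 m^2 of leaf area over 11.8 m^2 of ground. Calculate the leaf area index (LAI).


Formula: LAI = total leaf area / ground area  (dimensionless)
LAI = 39.1 m^2 / 11.8 m^2
LAI = 3.31

3.31


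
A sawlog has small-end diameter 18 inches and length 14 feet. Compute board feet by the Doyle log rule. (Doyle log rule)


Doyle: BF = (D - 4)^2 * L / 16
Adjusted diameter = 18 - 4 = 14 in
(D-4)^2 = 14^2 = 196
BF = 196 * 14 / 16 = 172 BF

172


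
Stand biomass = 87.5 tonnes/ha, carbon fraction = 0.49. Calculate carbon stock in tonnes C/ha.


Formula: Carbon Stock = Biomass * Carbon Fraction
C = 87.5 t/ha * 0.49
C = 42.9 t C/ha

42.9


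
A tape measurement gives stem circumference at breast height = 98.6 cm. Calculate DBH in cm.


Formula: DBH = C / pi
DBH = 98.6 / pi
pi = 3.14159...
DBH = 31.4 cm

31.4


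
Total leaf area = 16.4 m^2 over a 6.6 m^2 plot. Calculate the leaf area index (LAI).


Formula: LAI = total leaf area / ground area  (dimensionless)
LAI = 16.4 m^2 / 6.6 m^2
LAI = 2.48

2.48


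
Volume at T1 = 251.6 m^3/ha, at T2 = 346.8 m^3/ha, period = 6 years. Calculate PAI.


Formula: PAI = (V_T2 - V_T1) / (T2 - T1)
Volume increment = 346.8 - 251.6 = 95.2 m^3/ha
PAI = 95.2 / 6 = 15.87 m^3/ha/year

15.87


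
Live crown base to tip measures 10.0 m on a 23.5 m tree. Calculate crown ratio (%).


Formula: Crown Ratio = (Crown Length / Total Height) * 100
CR = (10.0 m / 23.5 m) * 100
CR = 0.4255 * 100 = 42.6%

42.6


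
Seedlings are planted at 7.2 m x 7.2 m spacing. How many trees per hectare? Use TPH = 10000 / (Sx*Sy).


Formula: TPH = 10000 m^2/ha / (spacing_x * spacing_y)
Area per tree = 7.2 m * 7.2 m = 51.84 m^2
TPH = 10000 / 51.84 = 193 trees/ha

193


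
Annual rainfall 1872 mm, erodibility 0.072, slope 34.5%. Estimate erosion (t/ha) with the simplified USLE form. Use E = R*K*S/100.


Formula: E = R * K * S / 100  (simplified USLE)
R * K = 1872 * 0.072 = 134.784
E = 134.784 * 34.5 / 100 = 46.5 t/ha

46.5


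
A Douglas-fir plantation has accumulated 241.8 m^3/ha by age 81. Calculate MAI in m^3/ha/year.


Formula: MAI = Total Volume / Stand Age
MAI = 241.8 m^3/ha / 81 years
MAI = 2.99 m^3/ha/year

2.99


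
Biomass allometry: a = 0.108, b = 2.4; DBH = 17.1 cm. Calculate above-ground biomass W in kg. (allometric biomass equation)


Formula: W = a * DBH^b  (allometric power law)
DBH^b = 17.1^2.4 = 910.3128
W = 0.108 * 910.3128 = 98.3 kg

98.3


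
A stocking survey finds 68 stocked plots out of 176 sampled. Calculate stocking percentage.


Formula: Stocking % = stocked plots / total plots * 100
Stocking = 68 / 176 * 100
Stocking = 0.3864 * 100 = 38.6%

38.6


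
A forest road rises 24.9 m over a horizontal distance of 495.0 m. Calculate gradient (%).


Formula: Gradient = rise / run * 100
Gradient = 24.9 / 495.0 * 100 = 5.0%

5.0


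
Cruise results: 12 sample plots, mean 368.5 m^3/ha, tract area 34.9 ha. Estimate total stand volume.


Formula: Total Volume = Mean Volume per ha * Total Area
Total Volume = 368.5 m^3/ha * 34.9 ha
Total Volume = 12861 m^3

12861


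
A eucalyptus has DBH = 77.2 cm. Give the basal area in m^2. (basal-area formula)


Formula: BA = pi * (DBH/2)^2 / 10000  (cm^2 to m^2)
Radius = DBH/2 = 77.2/2 = 38.6 cm
BA = pi * 38.6^2 / 10000
   = 4680.8474 cm^2 / 10000
   = 0.4681 m^2

0.4681


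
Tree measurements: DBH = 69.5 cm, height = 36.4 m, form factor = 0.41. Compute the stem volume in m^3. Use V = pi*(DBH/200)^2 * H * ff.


Formula: V = pi * (DBH/200)^2 * H * ff
Radius = DBH/200 = 69.5/200 = 0.3475 m
Radius^2 = 0.3475^2 = 0.12075625 m^2
V = pi * 0.12075625 * 36.4 * 0.41
V = 5.662 m^3

5.662


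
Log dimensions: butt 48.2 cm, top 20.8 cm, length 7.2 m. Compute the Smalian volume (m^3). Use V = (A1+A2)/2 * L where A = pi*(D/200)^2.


Smalian: V = (A1 + A2)/2 * L,  A = pi*(D/200)^2
A1 = pi*(48.2/200)^2 = 0.182467 m^2
A2 = pi*(20.8/200)^2 = 0.033979 m^2
V = (0.182467+0.033979)/2*7.2 = 0.7792 m^3

0.7792


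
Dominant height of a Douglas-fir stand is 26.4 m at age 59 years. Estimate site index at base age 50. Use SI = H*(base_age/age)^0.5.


Formula: SI = H_dom * (base_age / age)^0.5
Age ratio = 50 / 59 = 0.84746
sqrt(age_ratio) = 0.92057
SI = 26.4 * 0.92057 = 24.3 m

24.3


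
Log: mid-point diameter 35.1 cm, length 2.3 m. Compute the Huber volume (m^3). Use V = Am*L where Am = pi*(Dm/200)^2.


Huber: V = Am * L,  Am = pi*(Dm/200)^2
Am = pi*(35.1/200)^2 = 0.096762 m^2
V = 0.096762*2.3 = 0.2226 m^3

0.2226


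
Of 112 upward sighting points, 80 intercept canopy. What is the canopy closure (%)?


Formula: Canopy closure = covered points / total points * 100
Closure = 80 / 112 * 100
Closure = 0.7143 * 100 = 71.4%

71.4


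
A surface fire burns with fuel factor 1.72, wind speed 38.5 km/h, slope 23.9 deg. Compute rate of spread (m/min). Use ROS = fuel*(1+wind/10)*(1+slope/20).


Formula: ROS = fuel * (1 + wind/10) * (1 + slope/20)
Wind factor = 1 + 38.5/10 = 4.85
Slope factor = 1 + 23.9/20 = 2.195
ROS = 1.72 * 4.85 * 2.195 = 18.31 m/min

18.31


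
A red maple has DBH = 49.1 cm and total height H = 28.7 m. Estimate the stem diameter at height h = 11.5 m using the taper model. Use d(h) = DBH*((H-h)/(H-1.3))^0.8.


Taper: d(h) = DBH * ((H - h) / (H - 1.3))^0.8
Numerator = H - h = 28.7 - 11.5 = 17.2 m
Denominator = H - 1.3 = 28.7 - 1.3 = 27.4 m
Ratio = 17.2 / 27.4 = 0.62774
d = 49.1 * 0.62774^0.8 = 33.8 cm

33.8


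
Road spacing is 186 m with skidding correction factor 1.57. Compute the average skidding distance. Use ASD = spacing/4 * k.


Formula: ASD = (spacing / 4) * correction
Uncorrected distance = spacing / 4 = 186 / 4 = 46.5 m
ASD = 46.5 * 1.57 = 73 m

73


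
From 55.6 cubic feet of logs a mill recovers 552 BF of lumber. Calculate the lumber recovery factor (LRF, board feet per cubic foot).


Formula: LRF = Lumber Output (BF) / Log Input (ft^3)
LRF = 552 BF / 55.6 ft^3
LRF = 9.93 BF/ft^3

9.93


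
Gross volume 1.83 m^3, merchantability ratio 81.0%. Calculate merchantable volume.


Formula: MV = V_total * (merchantable_pct / 100)
Merchantable fraction = 81.0% / 100 = 0.81
MV = 1.83 m^3 * 0.81 = 1.482 m^3

1.482


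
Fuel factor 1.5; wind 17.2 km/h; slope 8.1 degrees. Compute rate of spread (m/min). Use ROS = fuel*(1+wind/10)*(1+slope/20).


Formula: ROS = fuel * (1 + wind/10) * (1 + slope/20)
Wind factor = 1 + 17.2/10 = 2.72
Slope factor = 1 + 8.1/20 = 1.405
ROS = 1.5 * 2.72 * 1.405 = 5.73 m/min

5.73


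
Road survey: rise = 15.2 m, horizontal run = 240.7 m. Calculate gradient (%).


Formula: Gradient = rise / run * 100
Gradient = 15.2 / 240.7 * 100 = 6.3%

6.3


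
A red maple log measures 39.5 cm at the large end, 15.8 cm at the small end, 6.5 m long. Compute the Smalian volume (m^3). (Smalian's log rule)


Smalian: V = (A1 + A2)/2 * L,  A = pi*(D/200)^2
A1 = pi*(39.5/200)^2 = 0.122542 m^2
A2 = pi*(15.8/200)^2 = 0.019607 m^2
V = (0.122542+0.019607)/2*6.5 = 0.462 m^3

0.462


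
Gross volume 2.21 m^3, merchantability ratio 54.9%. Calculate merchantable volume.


Formula: MV = V_total * (merchantable_pct / 100)
Merchantable fraction = 54.9% / 100 = 0.549
MV = 2.21 m^3 * 0.549 = 1.213 m^3

1.213


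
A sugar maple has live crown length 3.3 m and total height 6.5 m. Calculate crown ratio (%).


Formula: Crown Ratio = (Crown Length / Total Height) * 100
CR = (3.3 m / 6.5 m) * 100
CR = 0.5077 * 100 = 50.8%

50.8


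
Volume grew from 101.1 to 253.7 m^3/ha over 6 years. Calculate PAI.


Formula: PAI = (V_T2 - V_T1) / (T2 - T1)
Volume increment = 253.7 - 101.1 = 152.6 m^3/ha
PAI = 152.6 / 6 = 25.43 m^3/ha/year

25.43


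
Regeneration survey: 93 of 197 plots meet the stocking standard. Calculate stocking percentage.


Formula: Stocking % = stocked plots / total plots * 100
Stocking = 93 / 197 * 100
Stocking = 0.4721 * 100 = 47.2%

47.2


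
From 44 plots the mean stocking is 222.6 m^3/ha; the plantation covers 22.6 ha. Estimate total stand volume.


Formula: Total Volume = Mean Volume per ha * Total Area
Total Volume = 222.6 m^3/ha * 22.6 ha
Total Volume = 5031 m^3

5031


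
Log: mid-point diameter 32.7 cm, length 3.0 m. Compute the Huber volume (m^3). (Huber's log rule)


Huber: V = Am * L,  Am = pi*(Dm/200)^2
Am = pi*(32.7/200)^2 = 0.083982 m^2
V = 0.083982*3.0 = 0.2519 m^3

0.2519


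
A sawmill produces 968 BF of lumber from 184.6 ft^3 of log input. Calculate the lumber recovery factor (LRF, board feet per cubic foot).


Formula: LRF = Lumber Output (BF) / Log Input (ft^3)
LRF = 968 BF / 184.6 ft^3
LRF = 5.24 BF/ft^3

5.24


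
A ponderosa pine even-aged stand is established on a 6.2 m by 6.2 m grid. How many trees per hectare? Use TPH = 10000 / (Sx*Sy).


Formula: TPH = 10000 m^2/ha / (spacing_x * spacing_y)
Area per tree = 6.2 m * 6.2 m = 38.44 m^2
TPH = 10000 / 38.44 = 260 trees/ha

260


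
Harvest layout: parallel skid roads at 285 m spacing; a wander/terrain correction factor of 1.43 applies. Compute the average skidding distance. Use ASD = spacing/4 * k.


Formula: ASD = (spacing / 4) * correction
Uncorrected distance = spacing / 4 = 285 / 4 = 71.25 m
ASD = 71.25 * 1.43 = 102 m

102


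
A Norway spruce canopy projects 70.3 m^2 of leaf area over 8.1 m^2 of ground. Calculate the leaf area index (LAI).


Formula: LAI = total leaf area / ground area  (dimensionless)
LAI = 70.3 m^2 / 8.1 m^2
LAI = 8.68

8.68


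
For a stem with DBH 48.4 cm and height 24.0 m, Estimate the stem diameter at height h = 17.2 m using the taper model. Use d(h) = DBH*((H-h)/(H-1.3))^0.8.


Taper: d(h) = DBH * ((H - h) / (H - 1.3))^0.8
Numerator = H - h = 24.0 - 17.2 = 6.8 m
Denominator = H - 1.3 = 24.0 - 1.3 = 22.7 m
Ratio = 6.8 / 22.7 = 0.29956
d = 48.4 * 0.29956^0.8 = 18.5 cm

18.5


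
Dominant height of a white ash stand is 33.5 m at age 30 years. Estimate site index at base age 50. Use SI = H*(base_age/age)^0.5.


Formula: SI = H_dom * (base_age / age)^0.5
Age ratio = 50 / 30 = 1.66667
sqrt(age_ratio) = 1.29099
SI = 33.5 * 1.29099 = 43.2 m

43.2


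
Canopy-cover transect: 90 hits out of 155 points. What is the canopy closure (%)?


Formula: Canopy closure = covered points / total points * 100
Closure = 90 / 155 * 100
Closure = 0.5806 * 100 = 58.1%

58.1


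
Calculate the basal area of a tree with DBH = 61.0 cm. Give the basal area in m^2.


Formula: BA = pi * (DBH/2)^2 / 10000  (cm^2 to m^2)
Radius = DBH/2 = 61.0/2 = 30.5 cm
BA = pi * 30.5^2 / 10000
   = 2922.4666 cm^2 / 10000
   = 0.2922 m^2

0.2922


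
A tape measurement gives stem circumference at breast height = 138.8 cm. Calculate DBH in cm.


Formula: DBH = C / pi
DBH = 138.8 / pi
pi = 3.14159...
DBH = 44.2 cm

44.2


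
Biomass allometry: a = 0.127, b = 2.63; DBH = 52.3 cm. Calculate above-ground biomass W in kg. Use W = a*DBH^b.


Formula: W = a * DBH^b  (allometric power law)
DBH^b = 52.3^2.63 = 33087.1562
W = 0.127 * 33087.1562 = 4202.1 kg

4202.1


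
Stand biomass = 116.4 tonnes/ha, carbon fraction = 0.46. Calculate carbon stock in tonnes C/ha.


Formula: Carbon Stock = Biomass * Carbon Fraction
C = 116.4 t/ha * 0.46
C = 53.5 t C/ha

53.5


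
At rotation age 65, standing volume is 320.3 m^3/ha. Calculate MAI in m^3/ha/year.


Formula: MAI = Total Volume / Stand Age
MAI = 320.3 m^3/ha / 65 years
MAI = 4.93 m^3/ha/year

4.93


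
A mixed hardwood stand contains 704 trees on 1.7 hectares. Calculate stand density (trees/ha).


Formula: Stand Density = N_trees / Area_ha
Density = 704 trees / 1.7 ha
Density = 414 trees/ha

414


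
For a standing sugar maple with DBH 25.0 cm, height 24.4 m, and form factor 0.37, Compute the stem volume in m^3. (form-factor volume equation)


Formula: V = pi * (DBH/200)^2 * H * ff
Radius = DBH/200 = 25.0/200 = 0.125 m
Radius^2 = 0.125^2 = 0.015625 m^2
V = pi * 0.015625 * 24.4 * 0.37
V = 0.443 m^3

0.443


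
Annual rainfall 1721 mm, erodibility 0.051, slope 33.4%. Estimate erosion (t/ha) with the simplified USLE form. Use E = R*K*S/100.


Formula: E = R * K * S / 100  (simplified USLE)
R * K = 1721 * 0.051 = 87.771
E = 87.771 * 33.4 / 100 = 29.32 t/ha

29.32


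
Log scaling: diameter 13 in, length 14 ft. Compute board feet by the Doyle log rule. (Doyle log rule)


Doyle: BF = (D - 4)^2 * L / 16
Adjusted diameter = 13 - 4 = 9 in
(D-4)^2 = 9^2 = 81
BF = 81 * 14 / 16 = 71 BF

71


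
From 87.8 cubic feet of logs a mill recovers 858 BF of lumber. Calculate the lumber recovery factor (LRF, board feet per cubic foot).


Formula: LRF = Lumber Output (BF) / Log Input (ft^3)
LRF = 858 BF / 87.8 ft^3
LRF = 9.77 BF/ft^3

9.77


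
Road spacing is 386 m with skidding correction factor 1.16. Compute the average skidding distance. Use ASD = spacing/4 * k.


Formula: ASD = (spacing / 4) * correction
Uncorrected distance = spacing / 4 = 386 / 4 = 96.5 m
ASD = 96.5 * 1.16 = 112 m

112


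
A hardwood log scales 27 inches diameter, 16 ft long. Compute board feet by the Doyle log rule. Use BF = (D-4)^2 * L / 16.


Doyle: BF = (D - 4)^2 * L / 16
Adjusted diameter = 27 - 4 = 23 in
(D-4)^2 = 23^2 = 529
BF = 529 * 16 / 16 = 529 BF

529


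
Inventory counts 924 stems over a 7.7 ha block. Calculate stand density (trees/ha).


Formula: Stand Density = N_trees / Area_ha
Density = 924 trees / 7.7 ha
Density = 120 trees/ha

120


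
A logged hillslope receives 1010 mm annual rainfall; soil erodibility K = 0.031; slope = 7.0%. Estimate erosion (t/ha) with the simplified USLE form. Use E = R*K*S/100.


Formula: E = R * K * S / 100  (simplified USLE)
R * K = 1010 * 0.031 = 31.31
E = 31.31 * 7.0 / 100 = 2.19 t/ha

2.19


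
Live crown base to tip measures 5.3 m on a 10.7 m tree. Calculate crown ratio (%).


Formula: Crown Ratio = (Crown Length / Total Height) * 100
CR = (5.3 m / 10.7 m) * 100
CR = 0.4953 * 100 = 49.5%

49.5


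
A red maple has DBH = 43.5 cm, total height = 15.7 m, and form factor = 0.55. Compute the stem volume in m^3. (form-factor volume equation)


Formula: V = pi * (DBH/200)^2 * H * ff
Radius = DBH/200 = 43.5/200 = 0.2175 m
Radius^2 = 0.2175^2 = 0.04730625 m^2
V = pi * 0.04730625 * 15.7 * 0.55
V = 1.283 m^3

1.283


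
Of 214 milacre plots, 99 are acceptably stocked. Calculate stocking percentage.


Formula: Stocking % = stocked plots / total plots * 100
Stocking = 99 / 214 * 100
Stocking = 0.4626 * 100 = 46.3%

46.3


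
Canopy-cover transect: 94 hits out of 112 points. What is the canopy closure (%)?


Formula: Canopy closure = covered points / total points * 100
Closure = 94 / 112 * 100
Closure = 0.8393 * 100 = 83.9%

83.9


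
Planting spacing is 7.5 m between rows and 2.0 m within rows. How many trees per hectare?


Formula: TPH = 10000 m^2/ha / (spacing_x * spacing_y)
Area per tree = 7.5 m * 2.0 m = 15.0 m^2
TPH = 10000 / 15.0 = 667 trees/ha

667


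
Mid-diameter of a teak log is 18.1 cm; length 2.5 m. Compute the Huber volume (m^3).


Huber: V = Am * L,  Am = pi*(Dm/200)^2
Am = pi*(18.1/200)^2 = 0.02573 m^2
V = 0.02573*2.5 = 0.0643 m^3

0.0643


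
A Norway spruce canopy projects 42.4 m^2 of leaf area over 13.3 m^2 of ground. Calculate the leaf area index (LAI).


Formula: LAI = total leaf area / ground area  (dimensionless)
LAI = 42.4 m^2 / 13.3 m^2
LAI = 3.19

3.19


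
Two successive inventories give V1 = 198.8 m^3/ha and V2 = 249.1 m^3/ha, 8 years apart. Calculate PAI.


Formula: PAI = (V_T2 - V_T1) / (T2 - T1)
Volume increment = 249.1 - 198.8 = 50.3 m^3/ha
PAI = 50.3 / 8 = 6.29 m^3/ha/year

6.29


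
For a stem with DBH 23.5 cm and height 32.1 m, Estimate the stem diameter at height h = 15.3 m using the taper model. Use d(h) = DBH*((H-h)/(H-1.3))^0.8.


Taper: d(h) = DBH * ((H - h) / (H - 1.3))^0.8
Numerator = H - h = 32.1 - 15.3 = 16.8 m
Denominator = H - 1.3 = 32.1 - 1.3 = 30.8 m
Ratio = 16.8 / 30.8 = 0.54545
d = 23.5 * 0.54545^0.8 = 14.5 cm

14.5


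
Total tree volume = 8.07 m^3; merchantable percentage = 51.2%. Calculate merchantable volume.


Formula: MV = V_total * (merchantable_pct / 100)
Merchantable fraction = 51.2% / 100 = 0.512
MV = 8.07 m^3 * 0.512 = 4.132 m^3

4.132


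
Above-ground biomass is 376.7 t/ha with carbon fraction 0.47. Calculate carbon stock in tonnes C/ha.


Formula: Carbon Stock = Biomass * Carbon Fraction
C = 376.7 t/ha * 0.47
C = 177.0 t C/ha

177.0


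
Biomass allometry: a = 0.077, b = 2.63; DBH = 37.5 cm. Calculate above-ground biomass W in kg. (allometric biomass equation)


Formula: W = a * DBH^b  (allometric power law)
DBH^b = 37.5^2.63 = 13794.3815
W = 0.077 * 13794.3815 = 1062.2 kg

1062.2


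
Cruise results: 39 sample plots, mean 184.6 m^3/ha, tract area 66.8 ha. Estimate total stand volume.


Formula: Total Volume = Mean Volume per ha * Total Area
Total Volume = 184.6 m^3/ha * 66.8 ha
Total Volume = 12331 m^3

12331


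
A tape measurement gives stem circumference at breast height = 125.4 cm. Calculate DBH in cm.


Formula: DBH = C / pi
DBH = 125.4 / pi
pi = 3.14159...
DBH = 39.9 cm

39.9


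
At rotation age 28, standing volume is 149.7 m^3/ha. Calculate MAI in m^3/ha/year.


Formula: MAI = Total Volume / Stand Age
MAI = 149.7 m^3/ha / 28 years
MAI = 5.35 m^3/ha/year

5.35


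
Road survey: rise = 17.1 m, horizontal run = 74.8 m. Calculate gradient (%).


Formula: Gradient = rise / run * 100
Gradient = 17.1 / 74.8 * 100 = 22.9%

22.9


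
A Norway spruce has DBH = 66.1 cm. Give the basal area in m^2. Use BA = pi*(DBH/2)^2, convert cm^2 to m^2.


Formula: BA = pi * (DBH/2)^2 / 10000  (cm^2 to m^2)
Radius = DBH/2 = 66.1/2 = 33.05 cm
BA = pi * 33.05^2 / 10000
   = 3431.5695 cm^2 / 10000
   = 0.3432 m^2

0.3432


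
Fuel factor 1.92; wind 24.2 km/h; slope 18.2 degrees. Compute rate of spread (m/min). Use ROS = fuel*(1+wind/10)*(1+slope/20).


Formula: ROS = fuel * (1 + wind/10) * (1 + slope/20)
Wind factor = 1 + 24.2/10 = 3.42
Slope factor = 1 + 18.2/20 = 1.91
ROS = 1.92 * 3.42 * 1.91 = 12.54 m/min

12.54


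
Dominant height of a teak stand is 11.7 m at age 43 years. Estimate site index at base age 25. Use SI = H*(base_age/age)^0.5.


Formula: SI = H_dom * (base_age / age)^0.5
Age ratio = 25 / 43 = 0.5814
sqrt(age_ratio) = 0.76249
SI = 11.7 * 0.76249 = 8.9 m

8.9


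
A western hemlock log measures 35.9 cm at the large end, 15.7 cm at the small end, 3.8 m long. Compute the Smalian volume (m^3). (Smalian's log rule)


Smalian: V = (A1 + A2)/2 * L,  A = pi*(D/200)^2
A1 = pi*(35.9/200)^2 = 0.101223 m^2
A2 = pi*(15.7/200)^2 = 0.019359 m^2
V = (0.101223+0.019359)/2*3.8 = 0.2291 m^3

0.2291


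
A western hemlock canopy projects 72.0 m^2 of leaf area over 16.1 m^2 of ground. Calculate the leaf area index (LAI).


Formula: LAI = total leaf area / ground area  (dimensionless)
LAI = 72.0 m^2 / 16.1 m^2
LAI = 4.47

4.47


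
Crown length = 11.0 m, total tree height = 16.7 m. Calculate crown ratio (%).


Formula: Crown Ratio = (Crown Length / Total Height) * 100
CR = (11.0 m / 16.7 m) * 100
CR = 0.6587 * 100 = 65.9%

65.9


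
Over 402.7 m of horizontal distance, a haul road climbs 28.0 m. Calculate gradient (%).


Formula: Gradient = rise / run * 100
Gradient = 28.0 / 402.7 * 100 = 7.0%

7.0


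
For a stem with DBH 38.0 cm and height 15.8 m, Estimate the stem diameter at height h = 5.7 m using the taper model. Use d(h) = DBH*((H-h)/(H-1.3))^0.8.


Taper: d(h) = DBH * ((H - h) / (H - 1.3))^0.8
Numerator = H - h = 15.8 - 5.7 = 10.1 m
Denominator = H - 1.3 = 15.8 - 1.3 = 14.5 m
Ratio = 10.1 / 14.5 = 0.69655
d = 38.0 * 0.69655^0.8 = 28.5 cm

28.5


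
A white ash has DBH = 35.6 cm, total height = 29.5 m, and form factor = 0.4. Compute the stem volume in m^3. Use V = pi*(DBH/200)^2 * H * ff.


Formula: V = pi * (DBH/200)^2 * H * ff
Radius = DBH/200 = 35.6/200 = 0.178 m
Radius^2 = 0.178^2 = 0.031684 m^2
V = pi * 0.031684 * 29.5 * 0.4
V = 1.175 m^3

1.175


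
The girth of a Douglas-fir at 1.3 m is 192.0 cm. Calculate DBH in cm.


Formula: DBH = C / pi
DBH = 192.0 / pi
pi = 3.14159...
DBH = 61.1 cm

61.1


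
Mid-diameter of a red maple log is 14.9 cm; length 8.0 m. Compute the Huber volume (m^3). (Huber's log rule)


Huber: V = Am * L,  Am = pi*(Dm/200)^2
Am = pi*(14.9/200)^2 = 0.017437 m^2
V = 0.017437*8.0 = 0.1395 m^3

0.1395


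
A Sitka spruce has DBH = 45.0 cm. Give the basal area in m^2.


Formula: BA = pi * (DBH/2)^2 / 10000  (cm^2 to m^2)
Radius = DBH/2 = 45.0/2 = 22.5 cm
BA = pi * 22.5^2 / 10000
   = 1590.4313 cm^2 / 10000
   = 0.159 m^2

0.159


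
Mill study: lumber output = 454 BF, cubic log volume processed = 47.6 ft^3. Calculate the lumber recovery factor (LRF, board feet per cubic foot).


Formula: LRF = Lumber Output (BF) / Log Input (ft^3)
LRF = 454 BF / 47.6 ft^3
LRF = 9.54 BF/ft^3

9.54


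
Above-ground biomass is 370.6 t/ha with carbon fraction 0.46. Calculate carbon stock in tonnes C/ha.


Formula: Carbon Stock = Biomass * Carbon Fraction
C = 370.6 t/ha * 0.46
C = 170.5 t C/ha

170.5


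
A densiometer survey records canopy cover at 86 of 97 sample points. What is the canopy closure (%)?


Formula: Canopy closure = covered points / total points * 100
Closure = 86 / 97 * 100
Closure = 0.8866 * 100 = 88.7%

88.7


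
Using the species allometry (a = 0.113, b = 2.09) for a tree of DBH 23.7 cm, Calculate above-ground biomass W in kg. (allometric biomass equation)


Formula: W = a * DBH^b  (allometric power law)
DBH^b = 23.7^2.09 = 746.8339
W = 0.113 * 746.8339 = 84.4 kg

84.4


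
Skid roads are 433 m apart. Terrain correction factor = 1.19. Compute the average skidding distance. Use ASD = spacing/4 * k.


Formula: ASD = (spacing / 4) * correction
Uncorrected distance = spacing / 4 = 433 / 4 = 108.25 m
ASD = 108.25 * 1.19 = 129 m

129


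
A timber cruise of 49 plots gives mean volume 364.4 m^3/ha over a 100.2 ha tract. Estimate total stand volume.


Formula: Total Volume = Mean Volume per ha * Total Area
Total Volume = 364.4 m^3/ha * 100.2 ha
Total Volume = 36513 m^3

36513


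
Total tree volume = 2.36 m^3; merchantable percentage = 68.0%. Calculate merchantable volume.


Formula: MV = V_total * (merchantable_pct / 100)
Merchantable fraction = 68.0% / 100 = 0.68
MV = 2.36 m^3 * 0.68 = 1.605 m^3

1.605


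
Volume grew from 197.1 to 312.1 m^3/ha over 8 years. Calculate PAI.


Formula: PAI = (V_T2 - V_T1) / (T2 - T1)
Volume increment = 312.1 - 197.1 = 115.0 m^3/ha
PAI = 115.0 / 8 = 14.38 m^3/ha/year

14.38


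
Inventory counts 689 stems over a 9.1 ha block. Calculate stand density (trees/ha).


Formula: Stand Density = N_trees / Area_ha
Density = 689 trees / 9.1 ha
Density = 76 trees/ha

76


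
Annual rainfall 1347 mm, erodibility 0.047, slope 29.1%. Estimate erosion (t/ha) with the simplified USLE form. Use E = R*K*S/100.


Formula: E = R * K * S / 100  (simplified USLE)
R * K = 1347 * 0.047 = 63.309
E = 63.309 * 29.1 / 100 = 18.42 t/ha

18.42


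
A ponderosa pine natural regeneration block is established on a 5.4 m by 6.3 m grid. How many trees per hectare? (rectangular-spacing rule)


Formula: TPH = 10000 m^2/ha / (spacing_x * spacing_y)
Area per tree = 5.4 m * 6.3 m = 34.02 m^2
TPH = 10000 / 34.02 = 294 trees/ha

294


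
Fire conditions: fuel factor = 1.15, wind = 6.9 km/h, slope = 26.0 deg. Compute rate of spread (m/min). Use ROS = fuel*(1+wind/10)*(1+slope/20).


Formula: ROS = fuel * (1 + wind/10) * (1 + slope/20)
Wind factor = 1 + 6.9/10 = 1.69
Slope factor = 1 + 26.0/20 = 2.3
ROS = 1.15 * 1.69 * 2.3 = 4.47 m/min

4.47


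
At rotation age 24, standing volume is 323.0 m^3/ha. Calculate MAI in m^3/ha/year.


Formula: MAI = Total Volume / Stand Age
MAI = 323.0 m^3/ha / 24 years
MAI = 13.46 m^3/ha/year

13.46


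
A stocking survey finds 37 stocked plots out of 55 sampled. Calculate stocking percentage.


Formula: Stocking % = stocked plots / total plots * 100
Stocking = 37 / 55 * 100
Stocking = 0.6727 * 100 = 67.3%

67.3


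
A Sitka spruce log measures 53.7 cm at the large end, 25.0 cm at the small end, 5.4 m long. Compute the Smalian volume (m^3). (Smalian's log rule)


Smalian: V = (A1 + A2)/2 * L,  A = pi*(D/200)^2
A1 = pi*(53.7/200)^2 = 0.226484 m^2
A2 = pi*(25.0/200)^2 = 0.049087 m^2
V = (0.226484+0.049087)/2*5.4 = 0.744 m^3

0.744


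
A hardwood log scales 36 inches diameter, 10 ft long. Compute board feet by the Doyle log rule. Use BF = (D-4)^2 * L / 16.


Doyle: BF = (D - 4)^2 * L / 16
Adjusted diameter = 36 - 4 = 32 in
(D-4)^2 = 32^2 = 1024
BF = 1024 * 10 / 16 = 640 BF

640


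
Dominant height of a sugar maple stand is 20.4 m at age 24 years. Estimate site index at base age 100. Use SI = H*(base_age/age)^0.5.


Formula: SI = H_dom * (base_age / age)^0.5
Age ratio = 100 / 24 = 4.16667
sqrt(age_ratio) = 2.04124
SI = 20.4 * 2.04124 = 41.6 m

41.6


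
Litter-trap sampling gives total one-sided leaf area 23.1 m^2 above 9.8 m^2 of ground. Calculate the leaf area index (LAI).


Formula: LAI = total leaf area / ground area  (dimensionless)
LAI = 23.1 m^2 / 9.8 m^2
LAI = 2.36

2.36


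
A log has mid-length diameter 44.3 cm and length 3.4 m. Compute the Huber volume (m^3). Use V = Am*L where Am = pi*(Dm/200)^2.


Huber: V = Am * L,  Am = pi*(Dm/200)^2
Am = pi*(44.3/200)^2 = 0.154134 m^2
V = 0.154134*3.4 = 0.5241 m^3

0.5241


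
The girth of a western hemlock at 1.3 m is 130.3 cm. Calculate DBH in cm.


Formula: DBH = C / pi
DBH = 130.3 / pi
pi = 3.14159...
DBH = 41.5 cm

41.5


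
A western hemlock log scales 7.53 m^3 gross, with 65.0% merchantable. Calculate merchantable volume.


Formula: MV = V_total * (merchantable_pct / 100)
Merchantable fraction = 65.0% / 100 = 0.65
MV = 7.53 m^3 * 0.65 = 4.895 m^3

4.895


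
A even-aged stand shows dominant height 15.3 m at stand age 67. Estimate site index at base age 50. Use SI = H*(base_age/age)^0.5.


Formula: SI = H_dom * (base_age / age)^0.5
Age ratio = 50 / 67 = 0.74627
sqrt(age_ratio) = 0.86387
SI = 15.3 * 0.86387 = 13.2 m

13.2


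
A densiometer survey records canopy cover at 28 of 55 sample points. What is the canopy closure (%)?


Formula: Canopy closure = covered points / total points * 100
Closure = 28 / 55 * 100
Closure = 0.5091 * 100 = 50.9%

50.9


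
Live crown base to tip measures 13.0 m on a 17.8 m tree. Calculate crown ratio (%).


Formula: Crown Ratio = (Crown Length / Total Height) * 100
CR = (13.0 m / 17.8 m) * 100
CR = 0.7303 * 100 = 73.0%

73.0


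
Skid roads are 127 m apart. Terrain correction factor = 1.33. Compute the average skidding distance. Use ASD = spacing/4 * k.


Formula: ASD = (spacing / 4) * correction
Uncorrected distance = spacing / 4 = 127 / 4 = 31.75 m
ASD = 31.75 * 1.33 = 42 m

42


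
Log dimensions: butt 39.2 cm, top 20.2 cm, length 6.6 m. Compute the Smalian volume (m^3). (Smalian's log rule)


Smalian: V = (A1 + A2)/2 * L,  A = pi*(D/200)^2
A1 = pi*(39.2/200)^2 = 0.120687 m^2
A2 = pi*(20.2/200)^2 = 0.032047 m^2
V = (0.120687+0.032047)/2*6.6 = 0.504 m^3

0.504


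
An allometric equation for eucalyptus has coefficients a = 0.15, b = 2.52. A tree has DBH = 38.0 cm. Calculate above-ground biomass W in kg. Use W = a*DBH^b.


Formula: W = a * DBH^b  (allometric power law)
DBH^b = 38.0^2.52 = 9573.1456
W = 0.15 * 9573.1456 = 1436.0 kg

1436.0


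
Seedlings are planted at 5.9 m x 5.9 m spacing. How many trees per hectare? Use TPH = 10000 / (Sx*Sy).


Formula: TPH = 10000 m^2/ha / (spacing_x * spacing_y)
Area per tree = 5.9 m * 5.9 m = 34.81 m^2
TPH = 10000 / 34.81 = 287 trees/ha

287


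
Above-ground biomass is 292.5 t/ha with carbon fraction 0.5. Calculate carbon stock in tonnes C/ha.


Formula: Carbon Stock = Biomass * Carbon Fraction
C = 292.5 t/ha * 0.5
C = 146.3 t C/ha

146.3


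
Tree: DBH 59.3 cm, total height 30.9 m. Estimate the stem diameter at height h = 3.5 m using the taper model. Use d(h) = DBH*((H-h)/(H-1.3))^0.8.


Taper: d(h) = DBH * ((H - h) / (H - 1.3))^0.8
Numerator = H - h = 30.9 - 3.5 = 27.4 m
Denominator = H - 1.3 = 30.9 - 1.3 = 29.6 m
Ratio = 27.4 / 29.6 = 0.92568
d = 59.3 * 0.92568^0.8 = 55.7 cm

55.7


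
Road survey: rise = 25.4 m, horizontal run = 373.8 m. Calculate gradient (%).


Formula: Gradient = rise / run * 100
Gradient = 25.4 / 373.8 * 100 = 6.8%

6.8


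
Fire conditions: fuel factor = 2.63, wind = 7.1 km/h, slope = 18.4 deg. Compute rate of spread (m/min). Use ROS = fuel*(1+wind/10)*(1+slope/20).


Formula: ROS = fuel * (1 + wind/10) * (1 + slope/20)
Wind factor = 1 + 7.1/10 = 1.71
Slope factor = 1 + 18.4/20 = 1.92
ROS = 2.63 * 1.71 * 1.92 = 8.63 m/min

8.63


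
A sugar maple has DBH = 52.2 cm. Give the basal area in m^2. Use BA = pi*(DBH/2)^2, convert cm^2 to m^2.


Formula: BA = pi * (DBH/2)^2 / 10000  (cm^2 to m^2)
Radius = DBH/2 = 52.2/2 = 26.1 cm
BA = pi * 26.1^2 / 10000
   = 2140.0843 cm^2 / 10000
   = 0.214 m^2

0.214


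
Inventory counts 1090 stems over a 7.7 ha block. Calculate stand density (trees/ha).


Formula: Stand Density = N_trees / Area_ha
Density = 1090 trees / 7.7 ha
Density = 142 trees/ha

142


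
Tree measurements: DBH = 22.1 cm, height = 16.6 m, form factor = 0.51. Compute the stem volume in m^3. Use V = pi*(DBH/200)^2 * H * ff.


Formula: V = pi * (DBH/200)^2 * H * ff
Radius = DBH/200 = 22.1/200 = 0.1105 m
Radius^2 = 0.1105^2 = 0.01221025 m^2
V = pi * 0.01221025 * 16.6 * 0.51
V = 0.325 m^3

0.325


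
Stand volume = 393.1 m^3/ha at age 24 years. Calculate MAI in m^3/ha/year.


Formula: MAI = Total Volume / Stand Age
MAI = 393.1 m^3/ha / 24 years
MAI = 16.38 m^3/ha/year

16.38


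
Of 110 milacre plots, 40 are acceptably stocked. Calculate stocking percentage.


Formula: Stocking % = stocked plots / total plots * 100
Stocking = 40 / 110 * 100
Stocking = 0.3636 * 100 = 36.4%

36.4


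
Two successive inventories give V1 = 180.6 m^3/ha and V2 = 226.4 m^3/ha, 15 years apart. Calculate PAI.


Formula: PAI = (V_T2 - V_T1) / (T2 - T1)
Volume increment = 226.4 - 180.6 = 45.8 m^3/ha
PAI = 45.8 / 15 = 3.05 m^3/ha/year

3.05


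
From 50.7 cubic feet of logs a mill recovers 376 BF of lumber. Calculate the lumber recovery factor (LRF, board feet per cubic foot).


Formula: LRF = Lumber Output (BF) / Log Input (ft^3)
LRF = 376 BF / 50.7 ft^3
LRF = 7.42 BF/ft^3

7.42


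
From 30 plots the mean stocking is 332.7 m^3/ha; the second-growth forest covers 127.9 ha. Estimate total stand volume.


Formula: Total Volume = Mean Volume per ha * Total Area
Total Volume = 332.7 m^3/ha * 127.9 ha
Total Volume = 42552 m^3

42552


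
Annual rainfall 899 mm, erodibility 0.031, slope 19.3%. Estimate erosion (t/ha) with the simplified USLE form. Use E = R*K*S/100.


Formula: E = R * K * S / 100  (simplified USLE)
R * K = 899 * 0.031 = 27.869
E = 27.869 * 19.3 / 100 = 5.38 t/ha

5.38


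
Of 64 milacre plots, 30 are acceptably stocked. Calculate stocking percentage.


Formula: Stocking % = stocked plots / total plots * 100
Stocking = 30 / 64 * 100
Stocking = 0.4688 * 100 = 46.9%

46.9


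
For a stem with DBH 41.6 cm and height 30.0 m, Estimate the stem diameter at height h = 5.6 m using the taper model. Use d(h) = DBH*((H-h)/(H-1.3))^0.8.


Taper: d(h) = DBH * ((H - h) / (H - 1.3))^0.8
Numerator = H - h = 30.0 - 5.6 = 24.4 m
Denominator = H - 1.3 = 30.0 - 1.3 = 28.7 m
Ratio = 24.4 / 28.7 = 0.85017
d = 41.6 * 0.85017^0.8 = 36.5 cm

36.5


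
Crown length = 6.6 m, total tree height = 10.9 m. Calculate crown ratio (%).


Formula: Crown Ratio = (Crown Length / Total Height) * 100
CR = (6.6 m / 10.9 m) * 100
CR = 0.6055 * 100 = 60.6%

60.6


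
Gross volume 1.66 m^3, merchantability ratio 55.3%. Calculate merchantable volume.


Formula: MV = V_total * (merchantable_pct / 100)
Merchantable fraction = 55.3% / 100 = 0.553
MV = 1.66 m^3 * 0.553 = 0.918 m^3

0.918


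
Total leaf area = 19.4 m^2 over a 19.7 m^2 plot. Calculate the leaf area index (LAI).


Formula: LAI = total leaf area / ground area  (dimensionless)
LAI = 19.4 m^2 / 19.7 m^2
LAI = 0.98

0.98


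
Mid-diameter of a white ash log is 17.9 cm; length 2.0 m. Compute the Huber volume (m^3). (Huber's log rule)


Huber: V = Am * L,  Am = pi*(Dm/200)^2
Am = pi*(17.9/200)^2 = 0.025165 m^2
V = 0.025165*2.0 = 0.0503 m^3

0.0503


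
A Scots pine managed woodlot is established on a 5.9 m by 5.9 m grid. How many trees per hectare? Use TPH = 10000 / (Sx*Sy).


Formula: TPH = 10000 m^2/ha / (spacing_x * spacing_y)
Area per tree = 5.9 m * 5.9 m = 34.81 m^2
TPH = 10000 / 34.81 = 287 trees/ha

287


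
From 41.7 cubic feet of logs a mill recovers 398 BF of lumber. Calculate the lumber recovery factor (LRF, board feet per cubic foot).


Formula: LRF = Lumber Output (BF) / Log Input (ft^3)
LRF = 398 BF / 41.7 ft^3
LRF = 9.54 BF/ft^3

9.54


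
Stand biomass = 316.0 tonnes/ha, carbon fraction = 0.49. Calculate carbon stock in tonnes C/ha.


Formula: Carbon Stock = Biomass * Carbon Fraction
C = 316.0 t/ha * 0.49
C = 154.8 t C/ha

154.8


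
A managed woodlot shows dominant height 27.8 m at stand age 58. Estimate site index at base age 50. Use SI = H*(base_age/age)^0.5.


Formula: SI = H_dom * (base_age / age)^0.5
Age ratio = 50 / 58 = 0.86207
sqrt(age_ratio) = 0.92848
SI = 27.8 * 0.92848 = 25.8 m

25.8


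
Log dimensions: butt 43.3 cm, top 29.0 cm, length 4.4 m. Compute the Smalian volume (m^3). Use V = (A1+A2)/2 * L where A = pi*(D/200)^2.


Smalian: V = (A1 + A2)/2 * L,  A = pi*(D/200)^2
A1 = pi*(43.3/200)^2 = 0.147254 m^2
A2 = pi*(29.0/200)^2 = 0.066052 m^2
V = (0.147254+0.066052)/2*4.4 = 0.4693 m^3

0.4693


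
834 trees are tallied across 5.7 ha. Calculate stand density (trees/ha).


Formula: Stand Density = N_trees / Area_ha
Density = 834 trees / 5.7 ha
Density = 146 trees/ha

146


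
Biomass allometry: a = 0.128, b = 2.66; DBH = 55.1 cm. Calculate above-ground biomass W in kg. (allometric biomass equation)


Formula: W = a * DBH^b  (allometric power law)
DBH^b = 55.1^2.66 = 42801.9202
W = 0.128 * 42801.9202 = 5478.6 kg

5478.6


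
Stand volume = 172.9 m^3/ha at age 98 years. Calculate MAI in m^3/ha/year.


Formula: MAI = Total Volume / Stand Age
MAI = 172.9 m^3/ha / 98 years
MAI = 1.76 m^3/ha/year

1.76


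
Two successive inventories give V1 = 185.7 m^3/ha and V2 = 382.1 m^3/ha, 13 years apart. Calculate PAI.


Formula: PAI = (V_T2 - V_T1) / (T2 - T1)
Volume increment = 382.1 - 185.7 = 196.4 m^3/ha
PAI = 196.4 / 13 = 15.11 m^3/ha/year

15.11


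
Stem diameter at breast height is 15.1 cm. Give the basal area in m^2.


Formula: BA = pi * (DBH/2)^2 / 10000  (cm^2 to m^2)
Radius = DBH/2 = 15.1/2 = 7.55 cm
BA = pi * 7.55^2 / 10000
   = 179.0786 cm^2 / 10000
   = 0.0179 m^2

0.0179


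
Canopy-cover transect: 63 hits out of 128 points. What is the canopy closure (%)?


Formula: Canopy closure = covered points / total points * 100
Closure = 63 / 128 * 100
Closure = 0.4922 * 100 = 49.2%

49.2


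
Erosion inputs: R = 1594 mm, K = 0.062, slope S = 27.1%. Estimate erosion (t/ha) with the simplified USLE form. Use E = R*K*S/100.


Formula: E = R * K * S / 100  (simplified USLE)
R * K = 1594 * 0.062 = 98.828
E = 98.828 * 27.1 / 100 = 26.78 t/ha

26.78


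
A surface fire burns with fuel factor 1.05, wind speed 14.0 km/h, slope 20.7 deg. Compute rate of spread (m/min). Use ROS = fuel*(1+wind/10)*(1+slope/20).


Formula: ROS = fuel * (1 + wind/10) * (1 + slope/20)
Wind factor = 1 + 14.0/10 = 2.4
Slope factor = 1 + 20.7/20 = 2.035
ROS = 1.05 * 2.4 * 2.035 = 5.13 m/min

5.13


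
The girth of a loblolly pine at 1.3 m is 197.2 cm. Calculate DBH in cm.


Formula: DBH = C / pi
DBH = 197.2 / pi
pi = 3.14159...
DBH = 62.8 cm

62.8


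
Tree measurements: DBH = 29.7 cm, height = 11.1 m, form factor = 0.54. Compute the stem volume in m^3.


Formula: V = pi * (DBH/200)^2 * H * ff
Radius = DBH/200 = 29.7/200 = 0.1485 m
Radius^2 = 0.1485^2 = 0.02205225 m^2
V = pi * 0.02205225 * 11.1 * 0.54
V = 0.415 m^3

0.415
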